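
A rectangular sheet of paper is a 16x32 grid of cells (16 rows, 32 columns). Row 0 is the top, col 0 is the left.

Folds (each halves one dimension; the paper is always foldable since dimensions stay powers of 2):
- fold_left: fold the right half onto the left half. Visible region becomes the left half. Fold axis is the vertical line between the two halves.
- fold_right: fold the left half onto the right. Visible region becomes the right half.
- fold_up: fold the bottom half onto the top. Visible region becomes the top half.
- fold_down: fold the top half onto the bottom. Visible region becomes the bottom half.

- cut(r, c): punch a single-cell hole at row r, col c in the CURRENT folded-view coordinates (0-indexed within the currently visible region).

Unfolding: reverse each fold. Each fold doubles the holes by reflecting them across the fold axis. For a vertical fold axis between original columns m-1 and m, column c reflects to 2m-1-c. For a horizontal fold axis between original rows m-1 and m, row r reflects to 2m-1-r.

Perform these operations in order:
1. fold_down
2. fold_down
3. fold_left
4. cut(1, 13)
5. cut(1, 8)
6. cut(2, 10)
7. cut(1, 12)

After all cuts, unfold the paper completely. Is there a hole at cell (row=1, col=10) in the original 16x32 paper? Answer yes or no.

Answer: yes

Derivation:
Op 1 fold_down: fold axis h@8; visible region now rows[8,16) x cols[0,32) = 8x32
Op 2 fold_down: fold axis h@12; visible region now rows[12,16) x cols[0,32) = 4x32
Op 3 fold_left: fold axis v@16; visible region now rows[12,16) x cols[0,16) = 4x16
Op 4 cut(1, 13): punch at orig (13,13); cuts so far [(13, 13)]; region rows[12,16) x cols[0,16) = 4x16
Op 5 cut(1, 8): punch at orig (13,8); cuts so far [(13, 8), (13, 13)]; region rows[12,16) x cols[0,16) = 4x16
Op 6 cut(2, 10): punch at orig (14,10); cuts so far [(13, 8), (13, 13), (14, 10)]; region rows[12,16) x cols[0,16) = 4x16
Op 7 cut(1, 12): punch at orig (13,12); cuts so far [(13, 8), (13, 12), (13, 13), (14, 10)]; region rows[12,16) x cols[0,16) = 4x16
Unfold 1 (reflect across v@16): 8 holes -> [(13, 8), (13, 12), (13, 13), (13, 18), (13, 19), (13, 23), (14, 10), (14, 21)]
Unfold 2 (reflect across h@12): 16 holes -> [(9, 10), (9, 21), (10, 8), (10, 12), (10, 13), (10, 18), (10, 19), (10, 23), (13, 8), (13, 12), (13, 13), (13, 18), (13, 19), (13, 23), (14, 10), (14, 21)]
Unfold 3 (reflect across h@8): 32 holes -> [(1, 10), (1, 21), (2, 8), (2, 12), (2, 13), (2, 18), (2, 19), (2, 23), (5, 8), (5, 12), (5, 13), (5, 18), (5, 19), (5, 23), (6, 10), (6, 21), (9, 10), (9, 21), (10, 8), (10, 12), (10, 13), (10, 18), (10, 19), (10, 23), (13, 8), (13, 12), (13, 13), (13, 18), (13, 19), (13, 23), (14, 10), (14, 21)]
Holes: [(1, 10), (1, 21), (2, 8), (2, 12), (2, 13), (2, 18), (2, 19), (2, 23), (5, 8), (5, 12), (5, 13), (5, 18), (5, 19), (5, 23), (6, 10), (6, 21), (9, 10), (9, 21), (10, 8), (10, 12), (10, 13), (10, 18), (10, 19), (10, 23), (13, 8), (13, 12), (13, 13), (13, 18), (13, 19), (13, 23), (14, 10), (14, 21)]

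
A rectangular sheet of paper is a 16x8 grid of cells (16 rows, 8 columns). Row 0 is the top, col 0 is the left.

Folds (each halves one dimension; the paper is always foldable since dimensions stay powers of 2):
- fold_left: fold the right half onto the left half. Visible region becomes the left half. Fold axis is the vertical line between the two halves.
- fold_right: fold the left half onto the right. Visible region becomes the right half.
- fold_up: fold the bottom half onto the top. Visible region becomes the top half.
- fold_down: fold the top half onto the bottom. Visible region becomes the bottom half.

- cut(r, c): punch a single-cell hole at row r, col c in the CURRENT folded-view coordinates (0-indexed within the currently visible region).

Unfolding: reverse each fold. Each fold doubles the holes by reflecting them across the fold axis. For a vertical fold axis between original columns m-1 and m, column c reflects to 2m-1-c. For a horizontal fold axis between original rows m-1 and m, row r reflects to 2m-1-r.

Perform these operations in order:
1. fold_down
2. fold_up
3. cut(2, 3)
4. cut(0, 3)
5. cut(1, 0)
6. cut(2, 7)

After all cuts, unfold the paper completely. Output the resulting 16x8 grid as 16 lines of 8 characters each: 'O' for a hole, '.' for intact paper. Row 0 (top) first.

Answer: ...O....
O.......
...O...O
........
........
...O...O
O.......
...O....
...O....
O.......
...O...O
........
........
...O...O
O.......
...O....

Derivation:
Op 1 fold_down: fold axis h@8; visible region now rows[8,16) x cols[0,8) = 8x8
Op 2 fold_up: fold axis h@12; visible region now rows[8,12) x cols[0,8) = 4x8
Op 3 cut(2, 3): punch at orig (10,3); cuts so far [(10, 3)]; region rows[8,12) x cols[0,8) = 4x8
Op 4 cut(0, 3): punch at orig (8,3); cuts so far [(8, 3), (10, 3)]; region rows[8,12) x cols[0,8) = 4x8
Op 5 cut(1, 0): punch at orig (9,0); cuts so far [(8, 3), (9, 0), (10, 3)]; region rows[8,12) x cols[0,8) = 4x8
Op 6 cut(2, 7): punch at orig (10,7); cuts so far [(8, 3), (9, 0), (10, 3), (10, 7)]; region rows[8,12) x cols[0,8) = 4x8
Unfold 1 (reflect across h@12): 8 holes -> [(8, 3), (9, 0), (10, 3), (10, 7), (13, 3), (13, 7), (14, 0), (15, 3)]
Unfold 2 (reflect across h@8): 16 holes -> [(0, 3), (1, 0), (2, 3), (2, 7), (5, 3), (5, 7), (6, 0), (7, 3), (8, 3), (9, 0), (10, 3), (10, 7), (13, 3), (13, 7), (14, 0), (15, 3)]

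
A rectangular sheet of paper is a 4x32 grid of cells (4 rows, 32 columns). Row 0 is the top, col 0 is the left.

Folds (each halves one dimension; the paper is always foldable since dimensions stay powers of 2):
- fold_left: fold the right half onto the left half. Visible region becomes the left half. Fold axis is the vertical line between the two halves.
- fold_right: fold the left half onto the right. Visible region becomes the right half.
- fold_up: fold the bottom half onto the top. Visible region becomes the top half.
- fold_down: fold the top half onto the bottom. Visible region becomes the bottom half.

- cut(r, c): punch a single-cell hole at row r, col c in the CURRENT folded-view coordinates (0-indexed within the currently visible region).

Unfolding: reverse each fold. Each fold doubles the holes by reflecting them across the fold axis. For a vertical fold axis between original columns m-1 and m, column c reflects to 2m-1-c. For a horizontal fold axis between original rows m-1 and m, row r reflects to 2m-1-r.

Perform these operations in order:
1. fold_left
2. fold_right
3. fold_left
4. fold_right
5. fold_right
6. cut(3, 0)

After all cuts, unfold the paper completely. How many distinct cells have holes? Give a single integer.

Answer: 32

Derivation:
Op 1 fold_left: fold axis v@16; visible region now rows[0,4) x cols[0,16) = 4x16
Op 2 fold_right: fold axis v@8; visible region now rows[0,4) x cols[8,16) = 4x8
Op 3 fold_left: fold axis v@12; visible region now rows[0,4) x cols[8,12) = 4x4
Op 4 fold_right: fold axis v@10; visible region now rows[0,4) x cols[10,12) = 4x2
Op 5 fold_right: fold axis v@11; visible region now rows[0,4) x cols[11,12) = 4x1
Op 6 cut(3, 0): punch at orig (3,11); cuts so far [(3, 11)]; region rows[0,4) x cols[11,12) = 4x1
Unfold 1 (reflect across v@11): 2 holes -> [(3, 10), (3, 11)]
Unfold 2 (reflect across v@10): 4 holes -> [(3, 8), (3, 9), (3, 10), (3, 11)]
Unfold 3 (reflect across v@12): 8 holes -> [(3, 8), (3, 9), (3, 10), (3, 11), (3, 12), (3, 13), (3, 14), (3, 15)]
Unfold 4 (reflect across v@8): 16 holes -> [(3, 0), (3, 1), (3, 2), (3, 3), (3, 4), (3, 5), (3, 6), (3, 7), (3, 8), (3, 9), (3, 10), (3, 11), (3, 12), (3, 13), (3, 14), (3, 15)]
Unfold 5 (reflect across v@16): 32 holes -> [(3, 0), (3, 1), (3, 2), (3, 3), (3, 4), (3, 5), (3, 6), (3, 7), (3, 8), (3, 9), (3, 10), (3, 11), (3, 12), (3, 13), (3, 14), (3, 15), (3, 16), (3, 17), (3, 18), (3, 19), (3, 20), (3, 21), (3, 22), (3, 23), (3, 24), (3, 25), (3, 26), (3, 27), (3, 28), (3, 29), (3, 30), (3, 31)]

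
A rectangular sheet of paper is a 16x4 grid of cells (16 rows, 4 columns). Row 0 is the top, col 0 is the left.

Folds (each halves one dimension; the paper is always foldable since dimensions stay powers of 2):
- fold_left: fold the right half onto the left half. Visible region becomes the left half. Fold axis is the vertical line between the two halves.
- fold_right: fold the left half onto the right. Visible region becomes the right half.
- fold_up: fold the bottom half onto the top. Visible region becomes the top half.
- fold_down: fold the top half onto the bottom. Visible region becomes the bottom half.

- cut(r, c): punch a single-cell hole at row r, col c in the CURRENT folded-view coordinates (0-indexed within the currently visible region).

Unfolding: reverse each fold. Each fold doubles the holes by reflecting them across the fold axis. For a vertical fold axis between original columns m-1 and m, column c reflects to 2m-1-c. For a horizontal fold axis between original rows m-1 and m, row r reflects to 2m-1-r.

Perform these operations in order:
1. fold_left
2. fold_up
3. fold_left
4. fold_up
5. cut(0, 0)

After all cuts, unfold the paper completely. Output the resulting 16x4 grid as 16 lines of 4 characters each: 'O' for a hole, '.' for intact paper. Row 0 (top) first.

Op 1 fold_left: fold axis v@2; visible region now rows[0,16) x cols[0,2) = 16x2
Op 2 fold_up: fold axis h@8; visible region now rows[0,8) x cols[0,2) = 8x2
Op 3 fold_left: fold axis v@1; visible region now rows[0,8) x cols[0,1) = 8x1
Op 4 fold_up: fold axis h@4; visible region now rows[0,4) x cols[0,1) = 4x1
Op 5 cut(0, 0): punch at orig (0,0); cuts so far [(0, 0)]; region rows[0,4) x cols[0,1) = 4x1
Unfold 1 (reflect across h@4): 2 holes -> [(0, 0), (7, 0)]
Unfold 2 (reflect across v@1): 4 holes -> [(0, 0), (0, 1), (7, 0), (7, 1)]
Unfold 3 (reflect across h@8): 8 holes -> [(0, 0), (0, 1), (7, 0), (7, 1), (8, 0), (8, 1), (15, 0), (15, 1)]
Unfold 4 (reflect across v@2): 16 holes -> [(0, 0), (0, 1), (0, 2), (0, 3), (7, 0), (7, 1), (7, 2), (7, 3), (8, 0), (8, 1), (8, 2), (8, 3), (15, 0), (15, 1), (15, 2), (15, 3)]

Answer: OOOO
....
....
....
....
....
....
OOOO
OOOO
....
....
....
....
....
....
OOOO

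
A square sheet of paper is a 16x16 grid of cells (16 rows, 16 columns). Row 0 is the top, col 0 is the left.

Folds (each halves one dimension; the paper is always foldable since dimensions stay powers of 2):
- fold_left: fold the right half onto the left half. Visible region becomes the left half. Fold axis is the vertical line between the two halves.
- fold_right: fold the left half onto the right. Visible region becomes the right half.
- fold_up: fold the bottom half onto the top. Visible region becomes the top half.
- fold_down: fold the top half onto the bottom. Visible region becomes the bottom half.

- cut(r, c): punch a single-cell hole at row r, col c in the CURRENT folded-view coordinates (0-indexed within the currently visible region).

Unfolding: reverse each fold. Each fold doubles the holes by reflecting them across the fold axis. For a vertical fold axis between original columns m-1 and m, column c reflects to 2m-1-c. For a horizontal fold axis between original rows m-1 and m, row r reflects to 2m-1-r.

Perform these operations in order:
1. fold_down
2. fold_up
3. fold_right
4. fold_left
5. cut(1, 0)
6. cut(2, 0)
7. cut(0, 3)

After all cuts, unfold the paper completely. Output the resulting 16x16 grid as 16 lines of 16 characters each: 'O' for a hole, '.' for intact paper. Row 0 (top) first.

Op 1 fold_down: fold axis h@8; visible region now rows[8,16) x cols[0,16) = 8x16
Op 2 fold_up: fold axis h@12; visible region now rows[8,12) x cols[0,16) = 4x16
Op 3 fold_right: fold axis v@8; visible region now rows[8,12) x cols[8,16) = 4x8
Op 4 fold_left: fold axis v@12; visible region now rows[8,12) x cols[8,12) = 4x4
Op 5 cut(1, 0): punch at orig (9,8); cuts so far [(9, 8)]; region rows[8,12) x cols[8,12) = 4x4
Op 6 cut(2, 0): punch at orig (10,8); cuts so far [(9, 8), (10, 8)]; region rows[8,12) x cols[8,12) = 4x4
Op 7 cut(0, 3): punch at orig (8,11); cuts so far [(8, 11), (9, 8), (10, 8)]; region rows[8,12) x cols[8,12) = 4x4
Unfold 1 (reflect across v@12): 6 holes -> [(8, 11), (8, 12), (9, 8), (9, 15), (10, 8), (10, 15)]
Unfold 2 (reflect across v@8): 12 holes -> [(8, 3), (8, 4), (8, 11), (8, 12), (9, 0), (9, 7), (9, 8), (9, 15), (10, 0), (10, 7), (10, 8), (10, 15)]
Unfold 3 (reflect across h@12): 24 holes -> [(8, 3), (8, 4), (8, 11), (8, 12), (9, 0), (9, 7), (9, 8), (9, 15), (10, 0), (10, 7), (10, 8), (10, 15), (13, 0), (13, 7), (13, 8), (13, 15), (14, 0), (14, 7), (14, 8), (14, 15), (15, 3), (15, 4), (15, 11), (15, 12)]
Unfold 4 (reflect across h@8): 48 holes -> [(0, 3), (0, 4), (0, 11), (0, 12), (1, 0), (1, 7), (1, 8), (1, 15), (2, 0), (2, 7), (2, 8), (2, 15), (5, 0), (5, 7), (5, 8), (5, 15), (6, 0), (6, 7), (6, 8), (6, 15), (7, 3), (7, 4), (7, 11), (7, 12), (8, 3), (8, 4), (8, 11), (8, 12), (9, 0), (9, 7), (9, 8), (9, 15), (10, 0), (10, 7), (10, 8), (10, 15), (13, 0), (13, 7), (13, 8), (13, 15), (14, 0), (14, 7), (14, 8), (14, 15), (15, 3), (15, 4), (15, 11), (15, 12)]

Answer: ...OO......OO...
O......OO......O
O......OO......O
................
................
O......OO......O
O......OO......O
...OO......OO...
...OO......OO...
O......OO......O
O......OO......O
................
................
O......OO......O
O......OO......O
...OO......OO...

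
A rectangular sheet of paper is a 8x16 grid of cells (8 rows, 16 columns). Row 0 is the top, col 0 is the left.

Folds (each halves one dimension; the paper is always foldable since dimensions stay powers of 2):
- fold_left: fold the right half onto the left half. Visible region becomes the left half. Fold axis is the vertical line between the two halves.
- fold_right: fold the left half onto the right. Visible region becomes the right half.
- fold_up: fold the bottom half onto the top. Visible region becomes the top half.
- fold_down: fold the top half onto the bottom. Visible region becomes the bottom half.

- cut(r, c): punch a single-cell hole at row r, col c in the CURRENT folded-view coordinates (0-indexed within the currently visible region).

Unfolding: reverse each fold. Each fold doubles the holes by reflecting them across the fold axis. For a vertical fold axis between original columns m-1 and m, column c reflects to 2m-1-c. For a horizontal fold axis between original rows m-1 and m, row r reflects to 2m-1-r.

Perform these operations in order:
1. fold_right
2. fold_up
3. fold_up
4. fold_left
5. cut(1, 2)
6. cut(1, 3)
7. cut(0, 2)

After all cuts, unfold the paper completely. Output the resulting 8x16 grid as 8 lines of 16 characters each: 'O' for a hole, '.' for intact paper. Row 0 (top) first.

Answer: ..O..O....O..O..
..OOOO....OOOO..
..OOOO....OOOO..
..O..O....O..O..
..O..O....O..O..
..OOOO....OOOO..
..OOOO....OOOO..
..O..O....O..O..

Derivation:
Op 1 fold_right: fold axis v@8; visible region now rows[0,8) x cols[8,16) = 8x8
Op 2 fold_up: fold axis h@4; visible region now rows[0,4) x cols[8,16) = 4x8
Op 3 fold_up: fold axis h@2; visible region now rows[0,2) x cols[8,16) = 2x8
Op 4 fold_left: fold axis v@12; visible region now rows[0,2) x cols[8,12) = 2x4
Op 5 cut(1, 2): punch at orig (1,10); cuts so far [(1, 10)]; region rows[0,2) x cols[8,12) = 2x4
Op 6 cut(1, 3): punch at orig (1,11); cuts so far [(1, 10), (1, 11)]; region rows[0,2) x cols[8,12) = 2x4
Op 7 cut(0, 2): punch at orig (0,10); cuts so far [(0, 10), (1, 10), (1, 11)]; region rows[0,2) x cols[8,12) = 2x4
Unfold 1 (reflect across v@12): 6 holes -> [(0, 10), (0, 13), (1, 10), (1, 11), (1, 12), (1, 13)]
Unfold 2 (reflect across h@2): 12 holes -> [(0, 10), (0, 13), (1, 10), (1, 11), (1, 12), (1, 13), (2, 10), (2, 11), (2, 12), (2, 13), (3, 10), (3, 13)]
Unfold 3 (reflect across h@4): 24 holes -> [(0, 10), (0, 13), (1, 10), (1, 11), (1, 12), (1, 13), (2, 10), (2, 11), (2, 12), (2, 13), (3, 10), (3, 13), (4, 10), (4, 13), (5, 10), (5, 11), (5, 12), (5, 13), (6, 10), (6, 11), (6, 12), (6, 13), (7, 10), (7, 13)]
Unfold 4 (reflect across v@8): 48 holes -> [(0, 2), (0, 5), (0, 10), (0, 13), (1, 2), (1, 3), (1, 4), (1, 5), (1, 10), (1, 11), (1, 12), (1, 13), (2, 2), (2, 3), (2, 4), (2, 5), (2, 10), (2, 11), (2, 12), (2, 13), (3, 2), (3, 5), (3, 10), (3, 13), (4, 2), (4, 5), (4, 10), (4, 13), (5, 2), (5, 3), (5, 4), (5, 5), (5, 10), (5, 11), (5, 12), (5, 13), (6, 2), (6, 3), (6, 4), (6, 5), (6, 10), (6, 11), (6, 12), (6, 13), (7, 2), (7, 5), (7, 10), (7, 13)]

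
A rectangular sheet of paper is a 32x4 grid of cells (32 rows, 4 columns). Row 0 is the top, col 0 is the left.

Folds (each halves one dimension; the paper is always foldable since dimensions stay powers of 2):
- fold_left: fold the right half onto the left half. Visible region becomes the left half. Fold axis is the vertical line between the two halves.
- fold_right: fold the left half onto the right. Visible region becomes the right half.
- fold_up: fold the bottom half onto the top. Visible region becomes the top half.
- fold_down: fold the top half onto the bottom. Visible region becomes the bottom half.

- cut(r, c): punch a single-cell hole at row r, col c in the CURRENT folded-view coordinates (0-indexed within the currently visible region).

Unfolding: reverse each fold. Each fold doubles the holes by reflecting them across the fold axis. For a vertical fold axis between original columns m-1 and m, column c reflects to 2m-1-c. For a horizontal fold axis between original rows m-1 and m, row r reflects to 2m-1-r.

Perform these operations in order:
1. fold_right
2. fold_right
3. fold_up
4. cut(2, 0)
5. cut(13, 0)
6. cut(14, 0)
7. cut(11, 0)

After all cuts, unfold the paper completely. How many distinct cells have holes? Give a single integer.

Op 1 fold_right: fold axis v@2; visible region now rows[0,32) x cols[2,4) = 32x2
Op 2 fold_right: fold axis v@3; visible region now rows[0,32) x cols[3,4) = 32x1
Op 3 fold_up: fold axis h@16; visible region now rows[0,16) x cols[3,4) = 16x1
Op 4 cut(2, 0): punch at orig (2,3); cuts so far [(2, 3)]; region rows[0,16) x cols[3,4) = 16x1
Op 5 cut(13, 0): punch at orig (13,3); cuts so far [(2, 3), (13, 3)]; region rows[0,16) x cols[3,4) = 16x1
Op 6 cut(14, 0): punch at orig (14,3); cuts so far [(2, 3), (13, 3), (14, 3)]; region rows[0,16) x cols[3,4) = 16x1
Op 7 cut(11, 0): punch at orig (11,3); cuts so far [(2, 3), (11, 3), (13, 3), (14, 3)]; region rows[0,16) x cols[3,4) = 16x1
Unfold 1 (reflect across h@16): 8 holes -> [(2, 3), (11, 3), (13, 3), (14, 3), (17, 3), (18, 3), (20, 3), (29, 3)]
Unfold 2 (reflect across v@3): 16 holes -> [(2, 2), (2, 3), (11, 2), (11, 3), (13, 2), (13, 3), (14, 2), (14, 3), (17, 2), (17, 3), (18, 2), (18, 3), (20, 2), (20, 3), (29, 2), (29, 3)]
Unfold 3 (reflect across v@2): 32 holes -> [(2, 0), (2, 1), (2, 2), (2, 3), (11, 0), (11, 1), (11, 2), (11, 3), (13, 0), (13, 1), (13, 2), (13, 3), (14, 0), (14, 1), (14, 2), (14, 3), (17, 0), (17, 1), (17, 2), (17, 3), (18, 0), (18, 1), (18, 2), (18, 3), (20, 0), (20, 1), (20, 2), (20, 3), (29, 0), (29, 1), (29, 2), (29, 3)]

Answer: 32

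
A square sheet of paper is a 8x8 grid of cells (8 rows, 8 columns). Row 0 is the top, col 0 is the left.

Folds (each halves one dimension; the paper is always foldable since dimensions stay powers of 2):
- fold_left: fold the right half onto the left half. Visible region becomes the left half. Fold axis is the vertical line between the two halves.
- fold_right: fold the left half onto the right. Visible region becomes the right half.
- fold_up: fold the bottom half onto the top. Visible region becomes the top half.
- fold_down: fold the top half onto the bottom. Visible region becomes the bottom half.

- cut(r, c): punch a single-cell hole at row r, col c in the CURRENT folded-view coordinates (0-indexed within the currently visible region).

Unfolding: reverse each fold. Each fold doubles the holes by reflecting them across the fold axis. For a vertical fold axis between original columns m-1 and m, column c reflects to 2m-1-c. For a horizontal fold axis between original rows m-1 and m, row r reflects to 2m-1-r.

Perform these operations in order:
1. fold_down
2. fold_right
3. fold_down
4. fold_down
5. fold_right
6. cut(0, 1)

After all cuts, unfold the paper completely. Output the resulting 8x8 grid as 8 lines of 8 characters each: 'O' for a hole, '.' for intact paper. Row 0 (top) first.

Op 1 fold_down: fold axis h@4; visible region now rows[4,8) x cols[0,8) = 4x8
Op 2 fold_right: fold axis v@4; visible region now rows[4,8) x cols[4,8) = 4x4
Op 3 fold_down: fold axis h@6; visible region now rows[6,8) x cols[4,8) = 2x4
Op 4 fold_down: fold axis h@7; visible region now rows[7,8) x cols[4,8) = 1x4
Op 5 fold_right: fold axis v@6; visible region now rows[7,8) x cols[6,8) = 1x2
Op 6 cut(0, 1): punch at orig (7,7); cuts so far [(7, 7)]; region rows[7,8) x cols[6,8) = 1x2
Unfold 1 (reflect across v@6): 2 holes -> [(7, 4), (7, 7)]
Unfold 2 (reflect across h@7): 4 holes -> [(6, 4), (6, 7), (7, 4), (7, 7)]
Unfold 3 (reflect across h@6): 8 holes -> [(4, 4), (4, 7), (5, 4), (5, 7), (6, 4), (6, 7), (7, 4), (7, 7)]
Unfold 4 (reflect across v@4): 16 holes -> [(4, 0), (4, 3), (4, 4), (4, 7), (5, 0), (5, 3), (5, 4), (5, 7), (6, 0), (6, 3), (6, 4), (6, 7), (7, 0), (7, 3), (7, 4), (7, 7)]
Unfold 5 (reflect across h@4): 32 holes -> [(0, 0), (0, 3), (0, 4), (0, 7), (1, 0), (1, 3), (1, 4), (1, 7), (2, 0), (2, 3), (2, 4), (2, 7), (3, 0), (3, 3), (3, 4), (3, 7), (4, 0), (4, 3), (4, 4), (4, 7), (5, 0), (5, 3), (5, 4), (5, 7), (6, 0), (6, 3), (6, 4), (6, 7), (7, 0), (7, 3), (7, 4), (7, 7)]

Answer: O..OO..O
O..OO..O
O..OO..O
O..OO..O
O..OO..O
O..OO..O
O..OO..O
O..OO..O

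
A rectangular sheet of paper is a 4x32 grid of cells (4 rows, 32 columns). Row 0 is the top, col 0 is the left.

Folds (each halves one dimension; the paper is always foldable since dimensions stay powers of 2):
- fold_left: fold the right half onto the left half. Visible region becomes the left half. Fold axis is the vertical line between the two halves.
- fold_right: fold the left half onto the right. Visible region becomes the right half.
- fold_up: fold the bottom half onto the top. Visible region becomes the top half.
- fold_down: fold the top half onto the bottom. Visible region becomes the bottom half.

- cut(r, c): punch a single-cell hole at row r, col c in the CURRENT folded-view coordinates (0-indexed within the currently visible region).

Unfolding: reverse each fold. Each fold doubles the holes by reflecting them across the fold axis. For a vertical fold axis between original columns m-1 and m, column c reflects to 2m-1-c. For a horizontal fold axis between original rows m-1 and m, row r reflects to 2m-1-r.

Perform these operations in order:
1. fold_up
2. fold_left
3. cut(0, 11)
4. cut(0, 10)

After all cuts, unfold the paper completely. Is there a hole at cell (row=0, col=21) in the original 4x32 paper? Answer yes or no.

Answer: yes

Derivation:
Op 1 fold_up: fold axis h@2; visible region now rows[0,2) x cols[0,32) = 2x32
Op 2 fold_left: fold axis v@16; visible region now rows[0,2) x cols[0,16) = 2x16
Op 3 cut(0, 11): punch at orig (0,11); cuts so far [(0, 11)]; region rows[0,2) x cols[0,16) = 2x16
Op 4 cut(0, 10): punch at orig (0,10); cuts so far [(0, 10), (0, 11)]; region rows[0,2) x cols[0,16) = 2x16
Unfold 1 (reflect across v@16): 4 holes -> [(0, 10), (0, 11), (0, 20), (0, 21)]
Unfold 2 (reflect across h@2): 8 holes -> [(0, 10), (0, 11), (0, 20), (0, 21), (3, 10), (3, 11), (3, 20), (3, 21)]
Holes: [(0, 10), (0, 11), (0, 20), (0, 21), (3, 10), (3, 11), (3, 20), (3, 21)]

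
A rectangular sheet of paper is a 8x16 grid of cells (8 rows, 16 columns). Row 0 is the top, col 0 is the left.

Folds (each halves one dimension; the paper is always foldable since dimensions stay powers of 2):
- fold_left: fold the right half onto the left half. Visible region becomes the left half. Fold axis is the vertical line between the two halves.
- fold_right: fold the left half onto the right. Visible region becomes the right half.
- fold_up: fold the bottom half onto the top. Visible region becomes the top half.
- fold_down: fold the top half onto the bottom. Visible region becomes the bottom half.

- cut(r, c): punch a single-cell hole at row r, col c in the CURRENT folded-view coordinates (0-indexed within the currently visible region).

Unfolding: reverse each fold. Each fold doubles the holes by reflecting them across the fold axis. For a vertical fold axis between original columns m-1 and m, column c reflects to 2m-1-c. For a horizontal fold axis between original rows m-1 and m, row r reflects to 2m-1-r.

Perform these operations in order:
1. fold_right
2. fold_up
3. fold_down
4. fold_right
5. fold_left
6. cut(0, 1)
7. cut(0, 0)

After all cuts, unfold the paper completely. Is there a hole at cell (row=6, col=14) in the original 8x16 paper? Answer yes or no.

Op 1 fold_right: fold axis v@8; visible region now rows[0,8) x cols[8,16) = 8x8
Op 2 fold_up: fold axis h@4; visible region now rows[0,4) x cols[8,16) = 4x8
Op 3 fold_down: fold axis h@2; visible region now rows[2,4) x cols[8,16) = 2x8
Op 4 fold_right: fold axis v@12; visible region now rows[2,4) x cols[12,16) = 2x4
Op 5 fold_left: fold axis v@14; visible region now rows[2,4) x cols[12,14) = 2x2
Op 6 cut(0, 1): punch at orig (2,13); cuts so far [(2, 13)]; region rows[2,4) x cols[12,14) = 2x2
Op 7 cut(0, 0): punch at orig (2,12); cuts so far [(2, 12), (2, 13)]; region rows[2,4) x cols[12,14) = 2x2
Unfold 1 (reflect across v@14): 4 holes -> [(2, 12), (2, 13), (2, 14), (2, 15)]
Unfold 2 (reflect across v@12): 8 holes -> [(2, 8), (2, 9), (2, 10), (2, 11), (2, 12), (2, 13), (2, 14), (2, 15)]
Unfold 3 (reflect across h@2): 16 holes -> [(1, 8), (1, 9), (1, 10), (1, 11), (1, 12), (1, 13), (1, 14), (1, 15), (2, 8), (2, 9), (2, 10), (2, 11), (2, 12), (2, 13), (2, 14), (2, 15)]
Unfold 4 (reflect across h@4): 32 holes -> [(1, 8), (1, 9), (1, 10), (1, 11), (1, 12), (1, 13), (1, 14), (1, 15), (2, 8), (2, 9), (2, 10), (2, 11), (2, 12), (2, 13), (2, 14), (2, 15), (5, 8), (5, 9), (5, 10), (5, 11), (5, 12), (5, 13), (5, 14), (5, 15), (6, 8), (6, 9), (6, 10), (6, 11), (6, 12), (6, 13), (6, 14), (6, 15)]
Unfold 5 (reflect across v@8): 64 holes -> [(1, 0), (1, 1), (1, 2), (1, 3), (1, 4), (1, 5), (1, 6), (1, 7), (1, 8), (1, 9), (1, 10), (1, 11), (1, 12), (1, 13), (1, 14), (1, 15), (2, 0), (2, 1), (2, 2), (2, 3), (2, 4), (2, 5), (2, 6), (2, 7), (2, 8), (2, 9), (2, 10), (2, 11), (2, 12), (2, 13), (2, 14), (2, 15), (5, 0), (5, 1), (5, 2), (5, 3), (5, 4), (5, 5), (5, 6), (5, 7), (5, 8), (5, 9), (5, 10), (5, 11), (5, 12), (5, 13), (5, 14), (5, 15), (6, 0), (6, 1), (6, 2), (6, 3), (6, 4), (6, 5), (6, 6), (6, 7), (6, 8), (6, 9), (6, 10), (6, 11), (6, 12), (6, 13), (6, 14), (6, 15)]
Holes: [(1, 0), (1, 1), (1, 2), (1, 3), (1, 4), (1, 5), (1, 6), (1, 7), (1, 8), (1, 9), (1, 10), (1, 11), (1, 12), (1, 13), (1, 14), (1, 15), (2, 0), (2, 1), (2, 2), (2, 3), (2, 4), (2, 5), (2, 6), (2, 7), (2, 8), (2, 9), (2, 10), (2, 11), (2, 12), (2, 13), (2, 14), (2, 15), (5, 0), (5, 1), (5, 2), (5, 3), (5, 4), (5, 5), (5, 6), (5, 7), (5, 8), (5, 9), (5, 10), (5, 11), (5, 12), (5, 13), (5, 14), (5, 15), (6, 0), (6, 1), (6, 2), (6, 3), (6, 4), (6, 5), (6, 6), (6, 7), (6, 8), (6, 9), (6, 10), (6, 11), (6, 12), (6, 13), (6, 14), (6, 15)]

Answer: yes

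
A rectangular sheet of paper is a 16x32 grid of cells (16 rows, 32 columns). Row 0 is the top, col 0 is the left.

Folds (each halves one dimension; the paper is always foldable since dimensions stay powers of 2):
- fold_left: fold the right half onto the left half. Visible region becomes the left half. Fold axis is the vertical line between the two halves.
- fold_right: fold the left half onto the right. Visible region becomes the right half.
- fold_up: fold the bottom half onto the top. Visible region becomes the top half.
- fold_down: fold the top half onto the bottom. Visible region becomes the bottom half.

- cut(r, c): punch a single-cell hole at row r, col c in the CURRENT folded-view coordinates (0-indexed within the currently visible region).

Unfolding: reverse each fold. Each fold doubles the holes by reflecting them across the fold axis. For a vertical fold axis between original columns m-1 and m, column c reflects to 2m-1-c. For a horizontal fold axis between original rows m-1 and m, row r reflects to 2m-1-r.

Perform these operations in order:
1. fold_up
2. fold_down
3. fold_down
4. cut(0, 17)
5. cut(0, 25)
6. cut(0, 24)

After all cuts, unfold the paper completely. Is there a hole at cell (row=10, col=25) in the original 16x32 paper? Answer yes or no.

Answer: yes

Derivation:
Op 1 fold_up: fold axis h@8; visible region now rows[0,8) x cols[0,32) = 8x32
Op 2 fold_down: fold axis h@4; visible region now rows[4,8) x cols[0,32) = 4x32
Op 3 fold_down: fold axis h@6; visible region now rows[6,8) x cols[0,32) = 2x32
Op 4 cut(0, 17): punch at orig (6,17); cuts so far [(6, 17)]; region rows[6,8) x cols[0,32) = 2x32
Op 5 cut(0, 25): punch at orig (6,25); cuts so far [(6, 17), (6, 25)]; region rows[6,8) x cols[0,32) = 2x32
Op 6 cut(0, 24): punch at orig (6,24); cuts so far [(6, 17), (6, 24), (6, 25)]; region rows[6,8) x cols[0,32) = 2x32
Unfold 1 (reflect across h@6): 6 holes -> [(5, 17), (5, 24), (5, 25), (6, 17), (6, 24), (6, 25)]
Unfold 2 (reflect across h@4): 12 holes -> [(1, 17), (1, 24), (1, 25), (2, 17), (2, 24), (2, 25), (5, 17), (5, 24), (5, 25), (6, 17), (6, 24), (6, 25)]
Unfold 3 (reflect across h@8): 24 holes -> [(1, 17), (1, 24), (1, 25), (2, 17), (2, 24), (2, 25), (5, 17), (5, 24), (5, 25), (6, 17), (6, 24), (6, 25), (9, 17), (9, 24), (9, 25), (10, 17), (10, 24), (10, 25), (13, 17), (13, 24), (13, 25), (14, 17), (14, 24), (14, 25)]
Holes: [(1, 17), (1, 24), (1, 25), (2, 17), (2, 24), (2, 25), (5, 17), (5, 24), (5, 25), (6, 17), (6, 24), (6, 25), (9, 17), (9, 24), (9, 25), (10, 17), (10, 24), (10, 25), (13, 17), (13, 24), (13, 25), (14, 17), (14, 24), (14, 25)]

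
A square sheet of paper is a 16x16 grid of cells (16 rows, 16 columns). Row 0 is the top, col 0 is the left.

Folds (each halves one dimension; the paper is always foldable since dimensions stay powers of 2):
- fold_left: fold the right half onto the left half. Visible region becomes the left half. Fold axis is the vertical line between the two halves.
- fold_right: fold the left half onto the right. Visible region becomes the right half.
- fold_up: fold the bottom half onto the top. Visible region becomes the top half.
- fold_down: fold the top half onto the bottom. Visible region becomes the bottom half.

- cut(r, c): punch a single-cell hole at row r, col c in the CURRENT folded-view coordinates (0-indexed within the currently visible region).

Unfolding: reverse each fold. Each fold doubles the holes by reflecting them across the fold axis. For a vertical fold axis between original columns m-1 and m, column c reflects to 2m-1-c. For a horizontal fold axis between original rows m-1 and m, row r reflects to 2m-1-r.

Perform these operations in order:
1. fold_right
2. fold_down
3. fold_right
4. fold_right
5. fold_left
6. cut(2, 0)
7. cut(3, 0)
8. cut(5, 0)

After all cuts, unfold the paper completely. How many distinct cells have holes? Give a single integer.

Answer: 96

Derivation:
Op 1 fold_right: fold axis v@8; visible region now rows[0,16) x cols[8,16) = 16x8
Op 2 fold_down: fold axis h@8; visible region now rows[8,16) x cols[8,16) = 8x8
Op 3 fold_right: fold axis v@12; visible region now rows[8,16) x cols[12,16) = 8x4
Op 4 fold_right: fold axis v@14; visible region now rows[8,16) x cols[14,16) = 8x2
Op 5 fold_left: fold axis v@15; visible region now rows[8,16) x cols[14,15) = 8x1
Op 6 cut(2, 0): punch at orig (10,14); cuts so far [(10, 14)]; region rows[8,16) x cols[14,15) = 8x1
Op 7 cut(3, 0): punch at orig (11,14); cuts so far [(10, 14), (11, 14)]; region rows[8,16) x cols[14,15) = 8x1
Op 8 cut(5, 0): punch at orig (13,14); cuts so far [(10, 14), (11, 14), (13, 14)]; region rows[8,16) x cols[14,15) = 8x1
Unfold 1 (reflect across v@15): 6 holes -> [(10, 14), (10, 15), (11, 14), (11, 15), (13, 14), (13, 15)]
Unfold 2 (reflect across v@14): 12 holes -> [(10, 12), (10, 13), (10, 14), (10, 15), (11, 12), (11, 13), (11, 14), (11, 15), (13, 12), (13, 13), (13, 14), (13, 15)]
Unfold 3 (reflect across v@12): 24 holes -> [(10, 8), (10, 9), (10, 10), (10, 11), (10, 12), (10, 13), (10, 14), (10, 15), (11, 8), (11, 9), (11, 10), (11, 11), (11, 12), (11, 13), (11, 14), (11, 15), (13, 8), (13, 9), (13, 10), (13, 11), (13, 12), (13, 13), (13, 14), (13, 15)]
Unfold 4 (reflect across h@8): 48 holes -> [(2, 8), (2, 9), (2, 10), (2, 11), (2, 12), (2, 13), (2, 14), (2, 15), (4, 8), (4, 9), (4, 10), (4, 11), (4, 12), (4, 13), (4, 14), (4, 15), (5, 8), (5, 9), (5, 10), (5, 11), (5, 12), (5, 13), (5, 14), (5, 15), (10, 8), (10, 9), (10, 10), (10, 11), (10, 12), (10, 13), (10, 14), (10, 15), (11, 8), (11, 9), (11, 10), (11, 11), (11, 12), (11, 13), (11, 14), (11, 15), (13, 8), (13, 9), (13, 10), (13, 11), (13, 12), (13, 13), (13, 14), (13, 15)]
Unfold 5 (reflect across v@8): 96 holes -> [(2, 0), (2, 1), (2, 2), (2, 3), (2, 4), (2, 5), (2, 6), (2, 7), (2, 8), (2, 9), (2, 10), (2, 11), (2, 12), (2, 13), (2, 14), (2, 15), (4, 0), (4, 1), (4, 2), (4, 3), (4, 4), (4, 5), (4, 6), (4, 7), (4, 8), (4, 9), (4, 10), (4, 11), (4, 12), (4, 13), (4, 14), (4, 15), (5, 0), (5, 1), (5, 2), (5, 3), (5, 4), (5, 5), (5, 6), (5, 7), (5, 8), (5, 9), (5, 10), (5, 11), (5, 12), (5, 13), (5, 14), (5, 15), (10, 0), (10, 1), (10, 2), (10, 3), (10, 4), (10, 5), (10, 6), (10, 7), (10, 8), (10, 9), (10, 10), (10, 11), (10, 12), (10, 13), (10, 14), (10, 15), (11, 0), (11, 1), (11, 2), (11, 3), (11, 4), (11, 5), (11, 6), (11, 7), (11, 8), (11, 9), (11, 10), (11, 11), (11, 12), (11, 13), (11, 14), (11, 15), (13, 0), (13, 1), (13, 2), (13, 3), (13, 4), (13, 5), (13, 6), (13, 7), (13, 8), (13, 9), (13, 10), (13, 11), (13, 12), (13, 13), (13, 14), (13, 15)]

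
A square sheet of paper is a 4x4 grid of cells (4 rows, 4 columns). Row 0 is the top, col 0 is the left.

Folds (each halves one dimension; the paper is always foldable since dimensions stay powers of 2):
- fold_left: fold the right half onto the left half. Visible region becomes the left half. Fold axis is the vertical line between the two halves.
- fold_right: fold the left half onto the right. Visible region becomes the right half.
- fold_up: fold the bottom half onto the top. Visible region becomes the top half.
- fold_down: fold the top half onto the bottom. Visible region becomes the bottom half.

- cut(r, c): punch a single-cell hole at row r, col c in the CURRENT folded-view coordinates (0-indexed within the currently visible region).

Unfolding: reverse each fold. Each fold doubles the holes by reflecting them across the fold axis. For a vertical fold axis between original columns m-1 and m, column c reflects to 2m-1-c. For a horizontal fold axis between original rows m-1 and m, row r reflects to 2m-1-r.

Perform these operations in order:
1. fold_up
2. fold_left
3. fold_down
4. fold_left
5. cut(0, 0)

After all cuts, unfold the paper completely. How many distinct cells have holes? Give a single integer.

Op 1 fold_up: fold axis h@2; visible region now rows[0,2) x cols[0,4) = 2x4
Op 2 fold_left: fold axis v@2; visible region now rows[0,2) x cols[0,2) = 2x2
Op 3 fold_down: fold axis h@1; visible region now rows[1,2) x cols[0,2) = 1x2
Op 4 fold_left: fold axis v@1; visible region now rows[1,2) x cols[0,1) = 1x1
Op 5 cut(0, 0): punch at orig (1,0); cuts so far [(1, 0)]; region rows[1,2) x cols[0,1) = 1x1
Unfold 1 (reflect across v@1): 2 holes -> [(1, 0), (1, 1)]
Unfold 2 (reflect across h@1): 4 holes -> [(0, 0), (0, 1), (1, 0), (1, 1)]
Unfold 3 (reflect across v@2): 8 holes -> [(0, 0), (0, 1), (0, 2), (0, 3), (1, 0), (1, 1), (1, 2), (1, 3)]
Unfold 4 (reflect across h@2): 16 holes -> [(0, 0), (0, 1), (0, 2), (0, 3), (1, 0), (1, 1), (1, 2), (1, 3), (2, 0), (2, 1), (2, 2), (2, 3), (3, 0), (3, 1), (3, 2), (3, 3)]

Answer: 16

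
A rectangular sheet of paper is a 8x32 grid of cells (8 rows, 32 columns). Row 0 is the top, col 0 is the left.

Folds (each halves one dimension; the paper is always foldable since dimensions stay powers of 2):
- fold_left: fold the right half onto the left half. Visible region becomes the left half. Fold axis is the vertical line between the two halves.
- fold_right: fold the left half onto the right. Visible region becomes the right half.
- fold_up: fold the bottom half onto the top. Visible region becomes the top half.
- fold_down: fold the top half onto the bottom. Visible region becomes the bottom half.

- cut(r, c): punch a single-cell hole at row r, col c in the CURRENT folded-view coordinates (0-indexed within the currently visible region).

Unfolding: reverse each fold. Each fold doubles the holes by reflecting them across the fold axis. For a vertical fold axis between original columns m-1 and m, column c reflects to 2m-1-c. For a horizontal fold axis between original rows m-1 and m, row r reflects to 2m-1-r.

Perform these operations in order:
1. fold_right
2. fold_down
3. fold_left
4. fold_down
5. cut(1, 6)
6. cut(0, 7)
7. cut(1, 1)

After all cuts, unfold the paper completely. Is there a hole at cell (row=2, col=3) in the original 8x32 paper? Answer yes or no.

Op 1 fold_right: fold axis v@16; visible region now rows[0,8) x cols[16,32) = 8x16
Op 2 fold_down: fold axis h@4; visible region now rows[4,8) x cols[16,32) = 4x16
Op 3 fold_left: fold axis v@24; visible region now rows[4,8) x cols[16,24) = 4x8
Op 4 fold_down: fold axis h@6; visible region now rows[6,8) x cols[16,24) = 2x8
Op 5 cut(1, 6): punch at orig (7,22); cuts so far [(7, 22)]; region rows[6,8) x cols[16,24) = 2x8
Op 6 cut(0, 7): punch at orig (6,23); cuts so far [(6, 23), (7, 22)]; region rows[6,8) x cols[16,24) = 2x8
Op 7 cut(1, 1): punch at orig (7,17); cuts so far [(6, 23), (7, 17), (7, 22)]; region rows[6,8) x cols[16,24) = 2x8
Unfold 1 (reflect across h@6): 6 holes -> [(4, 17), (4, 22), (5, 23), (6, 23), (7, 17), (7, 22)]
Unfold 2 (reflect across v@24): 12 holes -> [(4, 17), (4, 22), (4, 25), (4, 30), (5, 23), (5, 24), (6, 23), (6, 24), (7, 17), (7, 22), (7, 25), (7, 30)]
Unfold 3 (reflect across h@4): 24 holes -> [(0, 17), (0, 22), (0, 25), (0, 30), (1, 23), (1, 24), (2, 23), (2, 24), (3, 17), (3, 22), (3, 25), (3, 30), (4, 17), (4, 22), (4, 25), (4, 30), (5, 23), (5, 24), (6, 23), (6, 24), (7, 17), (7, 22), (7, 25), (7, 30)]
Unfold 4 (reflect across v@16): 48 holes -> [(0, 1), (0, 6), (0, 9), (0, 14), (0, 17), (0, 22), (0, 25), (0, 30), (1, 7), (1, 8), (1, 23), (1, 24), (2, 7), (2, 8), (2, 23), (2, 24), (3, 1), (3, 6), (3, 9), (3, 14), (3, 17), (3, 22), (3, 25), (3, 30), (4, 1), (4, 6), (4, 9), (4, 14), (4, 17), (4, 22), (4, 25), (4, 30), (5, 7), (5, 8), (5, 23), (5, 24), (6, 7), (6, 8), (6, 23), (6, 24), (7, 1), (7, 6), (7, 9), (7, 14), (7, 17), (7, 22), (7, 25), (7, 30)]
Holes: [(0, 1), (0, 6), (0, 9), (0, 14), (0, 17), (0, 22), (0, 25), (0, 30), (1, 7), (1, 8), (1, 23), (1, 24), (2, 7), (2, 8), (2, 23), (2, 24), (3, 1), (3, 6), (3, 9), (3, 14), (3, 17), (3, 22), (3, 25), (3, 30), (4, 1), (4, 6), (4, 9), (4, 14), (4, 17), (4, 22), (4, 25), (4, 30), (5, 7), (5, 8), (5, 23), (5, 24), (6, 7), (6, 8), (6, 23), (6, 24), (7, 1), (7, 6), (7, 9), (7, 14), (7, 17), (7, 22), (7, 25), (7, 30)]

Answer: no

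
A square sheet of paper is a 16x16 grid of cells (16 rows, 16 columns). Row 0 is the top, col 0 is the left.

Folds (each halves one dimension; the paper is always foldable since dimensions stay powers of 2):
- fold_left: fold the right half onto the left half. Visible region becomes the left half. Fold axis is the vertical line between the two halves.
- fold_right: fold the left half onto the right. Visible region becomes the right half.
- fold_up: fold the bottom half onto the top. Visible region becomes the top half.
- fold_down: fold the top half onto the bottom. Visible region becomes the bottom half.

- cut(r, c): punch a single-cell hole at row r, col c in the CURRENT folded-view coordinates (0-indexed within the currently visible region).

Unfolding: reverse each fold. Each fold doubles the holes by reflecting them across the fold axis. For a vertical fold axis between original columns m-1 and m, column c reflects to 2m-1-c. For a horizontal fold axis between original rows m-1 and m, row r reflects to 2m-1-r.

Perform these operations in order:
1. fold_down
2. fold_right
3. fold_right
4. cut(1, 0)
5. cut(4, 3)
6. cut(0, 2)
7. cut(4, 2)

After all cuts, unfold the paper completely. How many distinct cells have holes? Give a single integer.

Answer: 32

Derivation:
Op 1 fold_down: fold axis h@8; visible region now rows[8,16) x cols[0,16) = 8x16
Op 2 fold_right: fold axis v@8; visible region now rows[8,16) x cols[8,16) = 8x8
Op 3 fold_right: fold axis v@12; visible region now rows[8,16) x cols[12,16) = 8x4
Op 4 cut(1, 0): punch at orig (9,12); cuts so far [(9, 12)]; region rows[8,16) x cols[12,16) = 8x4
Op 5 cut(4, 3): punch at orig (12,15); cuts so far [(9, 12), (12, 15)]; region rows[8,16) x cols[12,16) = 8x4
Op 6 cut(0, 2): punch at orig (8,14); cuts so far [(8, 14), (9, 12), (12, 15)]; region rows[8,16) x cols[12,16) = 8x4
Op 7 cut(4, 2): punch at orig (12,14); cuts so far [(8, 14), (9, 12), (12, 14), (12, 15)]; region rows[8,16) x cols[12,16) = 8x4
Unfold 1 (reflect across v@12): 8 holes -> [(8, 9), (8, 14), (9, 11), (9, 12), (12, 8), (12, 9), (12, 14), (12, 15)]
Unfold 2 (reflect across v@8): 16 holes -> [(8, 1), (8, 6), (8, 9), (8, 14), (9, 3), (9, 4), (9, 11), (9, 12), (12, 0), (12, 1), (12, 6), (12, 7), (12, 8), (12, 9), (12, 14), (12, 15)]
Unfold 3 (reflect across h@8): 32 holes -> [(3, 0), (3, 1), (3, 6), (3, 7), (3, 8), (3, 9), (3, 14), (3, 15), (6, 3), (6, 4), (6, 11), (6, 12), (7, 1), (7, 6), (7, 9), (7, 14), (8, 1), (8, 6), (8, 9), (8, 14), (9, 3), (9, 4), (9, 11), (9, 12), (12, 0), (12, 1), (12, 6), (12, 7), (12, 8), (12, 9), (12, 14), (12, 15)]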